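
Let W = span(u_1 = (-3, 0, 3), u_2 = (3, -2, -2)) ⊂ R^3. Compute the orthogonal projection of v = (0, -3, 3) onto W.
proj_W(v) = (-2/3, -10/3, 7/3)

Set up U = [u_1 | ... | u_2] ∈ R^(3×2). The projector onto W = col(U) is P = U (U^T U)^(-1) U^T.
Compute U^T U =
  [18, -15]
  [-15, 17],
and U^T v = (9, 0).
Solve U^T U · c = U^T v for the coefficients: c = (17/9, 5/3). The projection is proj_W(v) = U c.
Check: (v - proj_W(v)) · u_1 = 0  (should be 0).
Check: (v - proj_W(v)) · u_2 = 0  (should be 0).
Result: proj_W(v) = (-2/3, -10/3, 7/3).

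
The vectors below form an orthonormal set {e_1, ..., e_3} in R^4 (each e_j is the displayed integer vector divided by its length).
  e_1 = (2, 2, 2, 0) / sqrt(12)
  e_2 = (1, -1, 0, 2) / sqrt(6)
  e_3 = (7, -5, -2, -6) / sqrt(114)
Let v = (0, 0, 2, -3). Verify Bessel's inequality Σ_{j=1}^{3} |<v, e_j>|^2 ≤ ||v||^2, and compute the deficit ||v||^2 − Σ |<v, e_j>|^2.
Σ |<v, e_j>|^2 = 172/19; ||v||^2 = 13; deficit = 75/19

Write each e_j = u_j / sqrt(<u_j, u_j>) where u_j is the displayed integer vector. Then <v, e_j> = <v, u_j> / sqrt(<u_j, u_j>), so |<v, e_j>|^2 = <v, u_j>^2 / <u_j, u_j>.
Coefficients: <v, e_1> = 4/sqrt(12), <v, e_2> = -6/sqrt(6), <v, e_3> = 14/sqrt(114).
Square and sum: Σ |<v, e_j>|^2 = 172/19.
Compute ||v||^2 = v·v = 13.
Deficit = 13 − 172/19 = 75/19 ≥ 0, confirming Bessel's inequality. (The deficit equals ||v − Σ <v,e_j> e_j||^2, the squared distance from v to span{e_j}.)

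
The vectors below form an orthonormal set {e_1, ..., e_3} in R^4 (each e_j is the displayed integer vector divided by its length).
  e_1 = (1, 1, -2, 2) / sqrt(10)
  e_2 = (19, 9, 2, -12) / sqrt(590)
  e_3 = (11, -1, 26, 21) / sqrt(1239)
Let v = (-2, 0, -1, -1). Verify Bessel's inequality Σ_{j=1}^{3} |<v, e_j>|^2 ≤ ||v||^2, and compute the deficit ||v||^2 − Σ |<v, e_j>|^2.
Σ |<v, e_j>|^2 = 39/7; ||v||^2 = 6; deficit = 3/7

Write each e_j = u_j / sqrt(<u_j, u_j>) where u_j is the displayed integer vector. Then <v, e_j> = <v, u_j> / sqrt(<u_j, u_j>), so |<v, e_j>|^2 = <v, u_j>^2 / <u_j, u_j>.
Coefficients: <v, e_1> = -2/sqrt(10), <v, e_2> = -28/sqrt(590), <v, e_3> = -69/sqrt(1239).
Square and sum: Σ |<v, e_j>|^2 = 39/7.
Compute ||v||^2 = v·v = 6.
Deficit = 6 − 39/7 = 3/7 ≥ 0, confirming Bessel's inequality. (The deficit equals ||v − Σ <v,e_j> e_j||^2, the squared distance from v to span{e_j}.)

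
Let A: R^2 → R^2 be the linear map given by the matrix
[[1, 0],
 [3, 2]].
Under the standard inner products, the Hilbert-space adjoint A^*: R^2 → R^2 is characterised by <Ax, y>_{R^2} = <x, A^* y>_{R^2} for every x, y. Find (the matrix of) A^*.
A^* = A^T =
[[1, 3],
 [0, 2]]

For real matrices with standard dot products, the defining identity <Ax, y> = <x, A^* y> gives (Ax)^T y = x^T (A^*) y, i.e. x^T A^T y = x^T (A^*) y. Since this holds for all x, y, we must have A^* = A^T. Therefore
A^* =
[[1, 3],
 [0, 2]].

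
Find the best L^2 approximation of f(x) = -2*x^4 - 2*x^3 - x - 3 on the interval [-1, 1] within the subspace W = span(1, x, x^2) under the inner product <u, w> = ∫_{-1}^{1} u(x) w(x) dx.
g(x) = -12*x^2/7 - 11*x/5 - 99/35

The best approximation g ∈ W is the orthogonal projection of f onto W. Writing g = a_0 + a_1 x + a_2 x^2, the coefficients solve the normal equations G · a = b where
  G_{ij} = <φ_i, φ_j> and b_i = <f, φ_i>, with φ_0 = 1, φ_1 = x, φ_2 = x^2.
G =
  [2, 0, 2/3]
  [0, 2/3, 0]
  [2/3, 0, 2/5],
b = (-34/5, -22/15, -18/7).
Solving gives a_0 = -99/35, a_1 = -11/5, a_2 = -12/7, so
  g(x) = -12*x^2/7 - 11*x/5 - 99/35.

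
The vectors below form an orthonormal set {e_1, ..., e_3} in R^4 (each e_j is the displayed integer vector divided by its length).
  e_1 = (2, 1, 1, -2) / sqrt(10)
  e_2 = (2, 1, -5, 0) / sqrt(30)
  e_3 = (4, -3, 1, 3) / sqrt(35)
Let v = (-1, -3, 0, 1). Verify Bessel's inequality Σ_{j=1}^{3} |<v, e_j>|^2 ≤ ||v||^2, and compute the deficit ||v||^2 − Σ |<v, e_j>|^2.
Σ |<v, e_j>|^2 = 794/105; ||v||^2 = 11; deficit = 361/105

Write each e_j = u_j / sqrt(<u_j, u_j>) where u_j is the displayed integer vector. Then <v, e_j> = <v, u_j> / sqrt(<u_j, u_j>), so |<v, e_j>|^2 = <v, u_j>^2 / <u_j, u_j>.
Coefficients: <v, e_1> = -7/sqrt(10), <v, e_2> = -5/sqrt(30), <v, e_3> = 8/sqrt(35).
Square and sum: Σ |<v, e_j>|^2 = 794/105.
Compute ||v||^2 = v·v = 11.
Deficit = 11 − 794/105 = 361/105 ≥ 0, confirming Bessel's inequality. (The deficit equals ||v − Σ <v,e_j> e_j||^2, the squared distance from v to span{e_j}.)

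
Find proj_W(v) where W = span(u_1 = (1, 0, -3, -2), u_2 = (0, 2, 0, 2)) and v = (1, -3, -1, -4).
proj_W(v) = (5/12, -37/12, -5/4, -47/12)

Set up U = [u_1 | ... | u_2] ∈ R^(4×2). The projector onto W = col(U) is P = U (U^T U)^(-1) U^T.
Compute U^T U =
  [14, -4]
  [-4, 8],
and U^T v = (12, -14).
Solve U^T U · c = U^T v for the coefficients: c = (5/12, -37/24). The projection is proj_W(v) = U c.
Check: (v - proj_W(v)) · u_1 = 0  (should be 0).
Check: (v - proj_W(v)) · u_2 = 0  (should be 0).
Result: proj_W(v) = (5/12, -37/12, -5/4, -47/12).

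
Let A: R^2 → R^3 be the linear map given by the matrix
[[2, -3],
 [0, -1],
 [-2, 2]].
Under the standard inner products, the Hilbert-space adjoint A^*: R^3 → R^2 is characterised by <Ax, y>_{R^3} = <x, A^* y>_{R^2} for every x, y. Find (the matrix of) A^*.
A^* = A^T =
[[2, 0, -2],
 [-3, -1, 2]]

For real matrices with standard dot products, the defining identity <Ax, y> = <x, A^* y> gives (Ax)^T y = x^T (A^*) y, i.e. x^T A^T y = x^T (A^*) y. Since this holds for all x, y, we must have A^* = A^T. Therefore
A^* =
[[2, 0, -2],
 [-3, -1, 2]].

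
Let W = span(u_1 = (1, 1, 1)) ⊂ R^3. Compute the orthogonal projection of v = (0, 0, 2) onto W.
proj_W(v) = (2/3, 2/3, 2/3)

Set up U = [u_1 | ... | u_1] ∈ R^(3×1). The projector onto W = col(U) is P = U (U^T U)^(-1) U^T.
Compute U^T U =
  [3],
and U^T v = (2).
Solve U^T U · c = U^T v for the coefficients: c = (2/3). The projection is proj_W(v) = U c.
Check: (v - proj_W(v)) · u_1 = 0  (should be 0).
Result: proj_W(v) = (2/3, 2/3, 2/3).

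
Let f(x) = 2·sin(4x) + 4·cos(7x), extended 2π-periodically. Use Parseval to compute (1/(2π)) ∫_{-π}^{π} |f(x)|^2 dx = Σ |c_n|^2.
Σ |c_n|^2 = 10

Expand |f|^2 and use orthogonality of {sin(nx), cos(mx)} on [-π, π]:
  ∫_{-π}^{π} sin(nx)^2 dx = π, ∫ cos(mx)^2 dx = π, and cross terms integrate to 0.
So ∫_{-π}^{π} f(x)^2 dx = 2^2 · π + 4^2 · π = (4 + 16)π.
Divide by 2π: (4 + 16)/2 = 10.
By Parseval, this equals Σ |c_n|^2.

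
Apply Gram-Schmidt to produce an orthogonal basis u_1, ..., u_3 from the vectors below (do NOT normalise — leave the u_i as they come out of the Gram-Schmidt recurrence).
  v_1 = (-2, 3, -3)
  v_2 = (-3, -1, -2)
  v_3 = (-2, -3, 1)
Orthogonal basis:
  u_1 = (-2, 3, -3)
  u_2 = (-24/11, -49/22, -17/22)
  u_3 = (-126/227, 70/227, 154/227)

Apply the Gram-Schmidt recurrence
  u_1 = v_1
  u_i = v_i − Σ_{j<i} ((v_i · u_j) / (u_j · u_j)) · u_j.

Step by step this gives:
  u_1 = (-2, 3, -3)
  u_2 = (-24/11, -49/22, -17/22)
  u_3 = (-126/227, 70/227, 154/227)

Orthogonality check:
  u_2 · u_1 = 0 (should be 0)
  u_3 · u_1 = 0 (should be 0)
  u_3 · u_2 = 0 (should be 0)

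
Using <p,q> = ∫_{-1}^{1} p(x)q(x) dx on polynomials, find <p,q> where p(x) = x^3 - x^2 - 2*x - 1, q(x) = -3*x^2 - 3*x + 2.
<p,q> = 2/3

Expand the product: p(x)·q(x) = -3*x^5 + 11*x^3 + 7*x^2 - x - 2.
∫_{-1}^{1} of each monomial x^k gives [2/(k+1) if k even, 0 if k odd]. Integrating term-by-term (or equivalently evaluating the antiderivative F(x) = -x^6/2 + 11*x^4/4 + 7*x^3/3 - x^2/2 - 2*x at the endpoints):
  F(1) − F(−1) = 25/12 − (17/12) = 2/3.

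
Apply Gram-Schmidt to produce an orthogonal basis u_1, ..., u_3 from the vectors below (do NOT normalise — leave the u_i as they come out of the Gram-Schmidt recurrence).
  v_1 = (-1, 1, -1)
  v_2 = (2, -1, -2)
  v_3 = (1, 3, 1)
Orthogonal basis:
  u_1 = (-1, 1, -1)
  u_2 = (5/3, -2/3, -7/3)
  u_3 = (24/13, 32/13, 8/13)

Apply the Gram-Schmidt recurrence
  u_1 = v_1
  u_i = v_i − Σ_{j<i} ((v_i · u_j) / (u_j · u_j)) · u_j.

Step by step this gives:
  u_1 = (-1, 1, -1)
  u_2 = (5/3, -2/3, -7/3)
  u_3 = (24/13, 32/13, 8/13)

Orthogonality check:
  u_2 · u_1 = 0 (should be 0)
  u_3 · u_1 = 0 (should be 0)
  u_3 · u_2 = 0 (should be 0)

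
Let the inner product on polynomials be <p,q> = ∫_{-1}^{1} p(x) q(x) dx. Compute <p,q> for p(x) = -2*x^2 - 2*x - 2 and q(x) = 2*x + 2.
<p,q> = -40/3

Expand the product: p(x)·q(x) = -4*x^3 - 8*x^2 - 8*x - 4.
∫_{-1}^{1} of each monomial x^k gives [2/(k+1) if k even, 0 if k odd]. Integrating term-by-term (or equivalently evaluating the antiderivative F(x) = -x^4 - 8*x^3/3 - 4*x^2 - 4*x at the endpoints):
  F(1) − F(−1) = -35/3 − (5/3) = -40/3.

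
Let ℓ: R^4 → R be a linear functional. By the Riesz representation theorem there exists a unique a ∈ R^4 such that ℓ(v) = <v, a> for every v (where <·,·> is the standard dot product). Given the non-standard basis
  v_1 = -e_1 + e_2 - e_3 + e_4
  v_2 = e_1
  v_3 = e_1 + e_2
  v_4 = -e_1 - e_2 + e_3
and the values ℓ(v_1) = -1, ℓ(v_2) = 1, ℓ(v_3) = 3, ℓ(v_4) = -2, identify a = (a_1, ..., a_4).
a = (1, 2, 1, -1)

Write a = (a_1, ..., a_4) in the standard basis. For each basis vector v_i, ℓ(v_i) = <v_i, a> is a linear equation in the a_j's. Collect the n equations into a matrix system V a = ℓ, where row i of V is v_i (expressed in the standard basis). Since V is invertible (lower-triangular with 1s on the diagonal, up to permutation), solve by back-substitution:
  V =
[[-1, 1, -1, 1],
 [1, 0, 0, 0],
 [1, 1, 0, 0],
 [-1, -1, 1, 0]]
  V a = (-1, 1, 3, -2)
Solving gives a = (1, 2, 1, -1).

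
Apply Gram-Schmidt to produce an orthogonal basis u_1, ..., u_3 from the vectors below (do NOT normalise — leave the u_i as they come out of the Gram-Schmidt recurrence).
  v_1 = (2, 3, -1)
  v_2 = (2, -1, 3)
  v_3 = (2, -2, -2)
Orthogonal basis:
  u_1 = (2, 3, -1)
  u_2 = (16/7, -4/7, 20/7)
  u_3 = (2, -2, -2)

Apply the Gram-Schmidt recurrence
  u_1 = v_1
  u_i = v_i − Σ_{j<i} ((v_i · u_j) / (u_j · u_j)) · u_j.

Step by step this gives:
  u_1 = (2, 3, -1)
  u_2 = (16/7, -4/7, 20/7)
  u_3 = (2, -2, -2)

Orthogonality check:
  u_2 · u_1 = 0 (should be 0)
  u_3 · u_1 = 0 (should be 0)
  u_3 · u_2 = 0 (should be 0)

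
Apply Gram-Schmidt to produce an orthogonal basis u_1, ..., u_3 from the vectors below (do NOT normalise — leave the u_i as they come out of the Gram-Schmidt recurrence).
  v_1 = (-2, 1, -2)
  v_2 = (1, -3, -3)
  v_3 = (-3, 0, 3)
Orthogonal basis:
  u_1 = (-2, 1, -2)
  u_2 = (11/9, -28/9, -25/9)
  u_3 = (-189/85, -168/85, 21/17)

Apply the Gram-Schmidt recurrence
  u_1 = v_1
  u_i = v_i − Σ_{j<i} ((v_i · u_j) / (u_j · u_j)) · u_j.

Step by step this gives:
  u_1 = (-2, 1, -2)
  u_2 = (11/9, -28/9, -25/9)
  u_3 = (-189/85, -168/85, 21/17)

Orthogonality check:
  u_2 · u_1 = 0 (should be 0)
  u_3 · u_1 = 0 (should be 0)
  u_3 · u_2 = 0 (should be 0)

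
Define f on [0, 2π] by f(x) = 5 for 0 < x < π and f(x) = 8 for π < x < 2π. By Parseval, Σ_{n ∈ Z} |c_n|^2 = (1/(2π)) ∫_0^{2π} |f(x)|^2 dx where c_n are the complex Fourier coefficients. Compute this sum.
Σ |c_n|^2 = 89/2

Parseval equates the L^2 energy of f (normalised by 1/(2π)) with the ℓ^2 sum of its Fourier coefficients: (1/(2π)) ∫_0^{2π} |f|^2 = Σ |c_n|^2.
Compute the left side: (1/(2π)) [∫_0^π 5^2 dx + ∫_π^{2π} 8^2 dx] = (1/(2π)) · (25π + 64π) = (25 + 64)/2 = 89/2.
So Σ_{n ∈ Z} |c_n|^2 = 89/2.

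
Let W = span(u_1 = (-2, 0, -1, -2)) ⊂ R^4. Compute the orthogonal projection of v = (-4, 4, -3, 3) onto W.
proj_W(v) = (-10/9, 0, -5/9, -10/9)

Set up U = [u_1 | ... | u_1] ∈ R^(4×1). The projector onto W = col(U) is P = U (U^T U)^(-1) U^T.
Compute U^T U =
  [9],
and U^T v = (5).
Solve U^T U · c = U^T v for the coefficients: c = (5/9). The projection is proj_W(v) = U c.
Check: (v - proj_W(v)) · u_1 = 0  (should be 0).
Result: proj_W(v) = (-10/9, 0, -5/9, -10/9).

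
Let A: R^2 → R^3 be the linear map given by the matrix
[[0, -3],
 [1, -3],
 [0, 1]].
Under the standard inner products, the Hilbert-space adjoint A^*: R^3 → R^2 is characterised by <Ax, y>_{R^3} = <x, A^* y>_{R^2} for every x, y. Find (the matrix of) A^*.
A^* = A^T =
[[0, 1, 0],
 [-3, -3, 1]]

For real matrices with standard dot products, the defining identity <Ax, y> = <x, A^* y> gives (Ax)^T y = x^T (A^*) y, i.e. x^T A^T y = x^T (A^*) y. Since this holds for all x, y, we must have A^* = A^T. Therefore
A^* =
[[0, 1, 0],
 [-3, -3, 1]].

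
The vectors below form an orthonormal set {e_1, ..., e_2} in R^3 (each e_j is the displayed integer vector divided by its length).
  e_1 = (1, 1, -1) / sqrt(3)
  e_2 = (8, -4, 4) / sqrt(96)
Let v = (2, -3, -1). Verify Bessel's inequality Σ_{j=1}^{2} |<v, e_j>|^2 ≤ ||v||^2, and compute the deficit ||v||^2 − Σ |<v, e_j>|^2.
Σ |<v, e_j>|^2 = 6; ||v||^2 = 14; deficit = 8

Write each e_j = u_j / sqrt(<u_j, u_j>) where u_j is the displayed integer vector. Then <v, e_j> = <v, u_j> / sqrt(<u_j, u_j>), so |<v, e_j>|^2 = <v, u_j>^2 / <u_j, u_j>.
Coefficients: <v, e_1> = 0/sqrt(3), <v, e_2> = 24/sqrt(96).
Square and sum: Σ |<v, e_j>|^2 = 6.
Compute ||v||^2 = v·v = 14.
Deficit = 14 − 6 = 8 ≥ 0, confirming Bessel's inequality. (The deficit equals ||v − Σ <v,e_j> e_j||^2, the squared distance from v to span{e_j}.)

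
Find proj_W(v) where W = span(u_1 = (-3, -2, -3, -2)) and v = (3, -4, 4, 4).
proj_W(v) = (63/26, 21/13, 63/26, 21/13)

Set up U = [u_1 | ... | u_1] ∈ R^(4×1). The projector onto W = col(U) is P = U (U^T U)^(-1) U^T.
Compute U^T U =
  [26],
and U^T v = (-21).
Solve U^T U · c = U^T v for the coefficients: c = (-21/26). The projection is proj_W(v) = U c.
Check: (v - proj_W(v)) · u_1 = 0  (should be 0).
Result: proj_W(v) = (63/26, 21/13, 63/26, 21/13).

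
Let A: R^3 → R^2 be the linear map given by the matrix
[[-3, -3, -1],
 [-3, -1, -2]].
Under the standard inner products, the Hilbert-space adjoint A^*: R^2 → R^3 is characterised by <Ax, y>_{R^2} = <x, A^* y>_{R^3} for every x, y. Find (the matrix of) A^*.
A^* = A^T =
[[-3, -3],
 [-3, -1],
 [-1, -2]]

For real matrices with standard dot products, the defining identity <Ax, y> = <x, A^* y> gives (Ax)^T y = x^T (A^*) y, i.e. x^T A^T y = x^T (A^*) y. Since this holds for all x, y, we must have A^* = A^T. Therefore
A^* =
[[-3, -3],
 [-3, -1],
 [-1, -2]].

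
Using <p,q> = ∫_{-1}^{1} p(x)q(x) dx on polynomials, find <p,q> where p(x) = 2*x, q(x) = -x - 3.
<p,q> = -4/3

Expand the product: p(x)·q(x) = -2*x^2 - 6*x.
∫_{-1}^{1} of each monomial x^k gives [2/(k+1) if k even, 0 if k odd]. Integrating term-by-term (or equivalently evaluating the antiderivative F(x) = -2*x^3/3 - 3*x^2 at the endpoints):
  F(1) − F(−1) = -11/3 − (-7/3) = -4/3.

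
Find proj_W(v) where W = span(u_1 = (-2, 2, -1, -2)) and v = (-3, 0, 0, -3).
proj_W(v) = (-24/13, 24/13, -12/13, -24/13)

Set up U = [u_1 | ... | u_1] ∈ R^(4×1). The projector onto W = col(U) is P = U (U^T U)^(-1) U^T.
Compute U^T U =
  [13],
and U^T v = (12).
Solve U^T U · c = U^T v for the coefficients: c = (12/13). The projection is proj_W(v) = U c.
Check: (v - proj_W(v)) · u_1 = 0  (should be 0).
Result: proj_W(v) = (-24/13, 24/13, -12/13, -24/13).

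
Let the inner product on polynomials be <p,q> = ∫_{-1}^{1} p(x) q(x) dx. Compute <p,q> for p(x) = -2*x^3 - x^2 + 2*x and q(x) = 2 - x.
<p,q> = -28/15

Expand the product: p(x)·q(x) = 2*x^4 - 3*x^3 - 4*x^2 + 4*x.
∫_{-1}^{1} of each monomial x^k gives [2/(k+1) if k even, 0 if k odd]. Integrating term-by-term (or equivalently evaluating the antiderivative F(x) = 2*x^5/5 - 3*x^4/4 - 4*x^3/3 + 2*x^2 at the endpoints):
  F(1) − F(−1) = 19/60 − (131/60) = -28/15.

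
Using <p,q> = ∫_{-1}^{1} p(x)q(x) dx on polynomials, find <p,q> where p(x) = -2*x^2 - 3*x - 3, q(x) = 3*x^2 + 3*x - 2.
<p,q> = 4/15

Expand the product: p(x)·q(x) = -6*x^4 - 15*x^3 - 14*x^2 - 3*x + 6.
∫_{-1}^{1} of each monomial x^k gives [2/(k+1) if k even, 0 if k odd]. Integrating term-by-term (or equivalently evaluating the antiderivative F(x) = -6*x^5/5 - 15*x^4/4 - 14*x^3/3 - 3*x^2/2 + 6*x at the endpoints):
  F(1) − F(−1) = -307/60 − (-323/60) = 4/15.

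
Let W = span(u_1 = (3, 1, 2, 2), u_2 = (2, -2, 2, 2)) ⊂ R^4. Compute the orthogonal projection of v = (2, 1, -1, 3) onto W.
proj_W(v) = (11/6, 19/18, 10/9, 10/9)

Set up U = [u_1 | ... | u_2] ∈ R^(4×2). The projector onto W = col(U) is P = U (U^T U)^(-1) U^T.
Compute U^T U =
  [18, 12]
  [12, 16],
and U^T v = (11, 6).
Solve U^T U · c = U^T v for the coefficients: c = (13/18, -1/6). The projection is proj_W(v) = U c.
Check: (v - proj_W(v)) · u_1 = 0  (should be 0).
Check: (v - proj_W(v)) · u_2 = 0  (should be 0).
Result: proj_W(v) = (11/6, 19/18, 10/9, 10/9).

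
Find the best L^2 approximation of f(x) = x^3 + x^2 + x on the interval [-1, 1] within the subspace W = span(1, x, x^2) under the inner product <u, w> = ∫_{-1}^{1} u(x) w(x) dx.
g(x) = x^2 + 8*x/5

The best approximation g ∈ W is the orthogonal projection of f onto W. Writing g = a_0 + a_1 x + a_2 x^2, the coefficients solve the normal equations G · a = b where
  G_{ij} = <φ_i, φ_j> and b_i = <f, φ_i>, with φ_0 = 1, φ_1 = x, φ_2 = x^2.
G =
  [2, 0, 2/3]
  [0, 2/3, 0]
  [2/3, 0, 2/5],
b = (2/3, 16/15, 2/5).
Solving gives a_0 = 0, a_1 = 8/5, a_2 = 1, so
  g(x) = x^2 + 8*x/5.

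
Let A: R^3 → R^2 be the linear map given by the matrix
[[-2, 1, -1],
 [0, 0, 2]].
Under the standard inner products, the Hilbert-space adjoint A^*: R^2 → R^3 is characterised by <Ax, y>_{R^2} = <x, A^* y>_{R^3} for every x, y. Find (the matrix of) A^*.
A^* = A^T =
[[-2, 0],
 [1, 0],
 [-1, 2]]

For real matrices with standard dot products, the defining identity <Ax, y> = <x, A^* y> gives (Ax)^T y = x^T (A^*) y, i.e. x^T A^T y = x^T (A^*) y. Since this holds for all x, y, we must have A^* = A^T. Therefore
A^* =
[[-2, 0],
 [1, 0],
 [-1, 2]].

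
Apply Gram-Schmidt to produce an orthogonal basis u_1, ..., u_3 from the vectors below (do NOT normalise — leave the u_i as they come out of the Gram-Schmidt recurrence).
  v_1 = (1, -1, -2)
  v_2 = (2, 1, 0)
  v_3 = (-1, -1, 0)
Orthogonal basis:
  u_1 = (1, -1, -2)
  u_2 = (11/6, 7/6, 1/3)
  u_3 = (4/29, -8/29, 6/29)

Apply the Gram-Schmidt recurrence
  u_1 = v_1
  u_i = v_i − Σ_{j<i} ((v_i · u_j) / (u_j · u_j)) · u_j.

Step by step this gives:
  u_1 = (1, -1, -2)
  u_2 = (11/6, 7/6, 1/3)
  u_3 = (4/29, -8/29, 6/29)

Orthogonality check:
  u_2 · u_1 = 0 (should be 0)
  u_3 · u_1 = 0 (should be 0)
  u_3 · u_2 = 0 (should be 0)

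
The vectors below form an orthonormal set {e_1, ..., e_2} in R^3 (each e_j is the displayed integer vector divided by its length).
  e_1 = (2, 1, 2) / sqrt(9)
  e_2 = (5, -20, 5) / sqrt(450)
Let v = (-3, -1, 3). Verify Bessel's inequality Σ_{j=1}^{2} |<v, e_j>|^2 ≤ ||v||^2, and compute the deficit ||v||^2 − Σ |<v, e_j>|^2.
Σ |<v, e_j>|^2 = 1; ||v||^2 = 19; deficit = 18

Write each e_j = u_j / sqrt(<u_j, u_j>) where u_j is the displayed integer vector. Then <v, e_j> = <v, u_j> / sqrt(<u_j, u_j>), so |<v, e_j>|^2 = <v, u_j>^2 / <u_j, u_j>.
Coefficients: <v, e_1> = -1/sqrt(9), <v, e_2> = 20/sqrt(450).
Square and sum: Σ |<v, e_j>|^2 = 1.
Compute ||v||^2 = v·v = 19.
Deficit = 19 − 1 = 18 ≥ 0, confirming Bessel's inequality. (The deficit equals ||v − Σ <v,e_j> e_j||^2, the squared distance from v to span{e_j}.)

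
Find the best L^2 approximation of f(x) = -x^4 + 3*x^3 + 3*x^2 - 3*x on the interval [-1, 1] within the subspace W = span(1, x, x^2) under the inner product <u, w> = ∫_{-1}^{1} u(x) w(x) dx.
g(x) = 15*x^2/7 - 6*x/5 + 3/35

The best approximation g ∈ W is the orthogonal projection of f onto W. Writing g = a_0 + a_1 x + a_2 x^2, the coefficients solve the normal equations G · a = b where
  G_{ij} = <φ_i, φ_j> and b_i = <f, φ_i>, with φ_0 = 1, φ_1 = x, φ_2 = x^2.
G =
  [2, 0, 2/3]
  [0, 2/3, 0]
  [2/3, 0, 2/5],
b = (8/5, -4/5, 32/35).
Solving gives a_0 = 3/35, a_1 = -6/5, a_2 = 15/7, so
  g(x) = 15*x^2/7 - 6*x/5 + 3/35.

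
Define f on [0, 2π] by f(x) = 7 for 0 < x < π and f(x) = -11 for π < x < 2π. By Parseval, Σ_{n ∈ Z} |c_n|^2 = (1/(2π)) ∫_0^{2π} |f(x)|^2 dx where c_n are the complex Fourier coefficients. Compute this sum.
Σ |c_n|^2 = 85

Parseval equates the L^2 energy of f (normalised by 1/(2π)) with the ℓ^2 sum of its Fourier coefficients: (1/(2π)) ∫_0^{2π} |f|^2 = Σ |c_n|^2.
Compute the left side: (1/(2π)) [∫_0^π 7^2 dx + ∫_π^{2π} (-11)^2 dx] = (1/(2π)) · (49π + 121π) = (49 + 121)/2 = 85.
So Σ_{n ∈ Z} |c_n|^2 = 85.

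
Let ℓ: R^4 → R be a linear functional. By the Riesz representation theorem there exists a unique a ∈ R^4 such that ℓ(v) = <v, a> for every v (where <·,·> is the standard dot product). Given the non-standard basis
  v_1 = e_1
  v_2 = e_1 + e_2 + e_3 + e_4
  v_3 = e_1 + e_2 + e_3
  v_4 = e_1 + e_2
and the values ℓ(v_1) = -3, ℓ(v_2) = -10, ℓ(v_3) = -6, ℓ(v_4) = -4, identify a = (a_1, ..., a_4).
a = (-3, -1, -2, -4)

Write a = (a_1, ..., a_4) in the standard basis. For each basis vector v_i, ℓ(v_i) = <v_i, a> is a linear equation in the a_j's. Collect the n equations into a matrix system V a = ℓ, where row i of V is v_i (expressed in the standard basis). Since V is invertible (lower-triangular with 1s on the diagonal, up to permutation), solve by back-substitution:
  V =
[[1, 0, 0, 0],
 [1, 1, 1, 1],
 [1, 1, 1, 0],
 [1, 1, 0, 0]]
  V a = (-3, -10, -6, -4)
Solving gives a = (-3, -1, -2, -4).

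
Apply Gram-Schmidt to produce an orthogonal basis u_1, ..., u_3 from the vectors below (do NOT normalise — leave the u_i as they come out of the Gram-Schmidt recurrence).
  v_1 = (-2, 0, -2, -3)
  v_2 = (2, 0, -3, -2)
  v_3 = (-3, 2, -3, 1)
Orthogonal basis:
  u_1 = (-2, 0, -2, -3)
  u_2 = (50/17, 0, -35/17, -10/17)
  u_3 = (-11/9, 2, -22/9, 22/9)

Apply the Gram-Schmidt recurrence
  u_1 = v_1
  u_i = v_i − Σ_{j<i} ((v_i · u_j) / (u_j · u_j)) · u_j.

Step by step this gives:
  u_1 = (-2, 0, -2, -3)
  u_2 = (50/17, 0, -35/17, -10/17)
  u_3 = (-11/9, 2, -22/9, 22/9)

Orthogonality check:
  u_2 · u_1 = 0 (should be 0)
  u_3 · u_1 = 0 (should be 0)
  u_3 · u_2 = 0 (should be 0)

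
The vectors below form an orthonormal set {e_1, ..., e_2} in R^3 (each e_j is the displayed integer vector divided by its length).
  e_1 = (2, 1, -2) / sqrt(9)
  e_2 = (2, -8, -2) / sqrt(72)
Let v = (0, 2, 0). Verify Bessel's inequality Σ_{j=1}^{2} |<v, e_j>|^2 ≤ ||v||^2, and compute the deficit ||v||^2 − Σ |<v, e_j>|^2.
Σ |<v, e_j>|^2 = 4; ||v||^2 = 4; deficit = 0

Write each e_j = u_j / sqrt(<u_j, u_j>) where u_j is the displayed integer vector. Then <v, e_j> = <v, u_j> / sqrt(<u_j, u_j>), so |<v, e_j>|^2 = <v, u_j>^2 / <u_j, u_j>.
Coefficients: <v, e_1> = 2/sqrt(9), <v, e_2> = -16/sqrt(72).
Square and sum: Σ |<v, e_j>|^2 = 4.
Compute ||v||^2 = v·v = 4.
Deficit = 4 − 4 = 0 ≥ 0, confirming Bessel's inequality. (The deficit equals ||v − Σ <v,e_j> e_j||^2, the squared distance from v to span{e_j}.)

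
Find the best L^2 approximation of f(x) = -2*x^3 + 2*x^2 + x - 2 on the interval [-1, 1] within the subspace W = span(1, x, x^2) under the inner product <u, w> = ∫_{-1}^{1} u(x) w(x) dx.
g(x) = 2*x^2 - x/5 - 2

The best approximation g ∈ W is the orthogonal projection of f onto W. Writing g = a_0 + a_1 x + a_2 x^2, the coefficients solve the normal equations G · a = b where
  G_{ij} = <φ_i, φ_j> and b_i = <f, φ_i>, with φ_0 = 1, φ_1 = x, φ_2 = x^2.
G =
  [2, 0, 2/3]
  [0, 2/3, 0]
  [2/3, 0, 2/5],
b = (-8/3, -2/15, -8/15).
Solving gives a_0 = -2, a_1 = -1/5, a_2 = 2, so
  g(x) = 2*x^2 - x/5 - 2.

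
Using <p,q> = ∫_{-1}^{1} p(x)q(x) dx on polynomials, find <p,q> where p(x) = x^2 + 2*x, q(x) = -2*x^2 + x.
<p,q> = 8/15

Expand the product: p(x)·q(x) = -2*x^4 - 3*x^3 + 2*x^2.
∫_{-1}^{1} of each monomial x^k gives [2/(k+1) if k even, 0 if k odd]. Integrating term-by-term (or equivalently evaluating the antiderivative F(x) = -2*x^5/5 - 3*x^4/4 + 2*x^3/3 at the endpoints):
  F(1) − F(−1) = -29/60 − (-61/60) = 8/15.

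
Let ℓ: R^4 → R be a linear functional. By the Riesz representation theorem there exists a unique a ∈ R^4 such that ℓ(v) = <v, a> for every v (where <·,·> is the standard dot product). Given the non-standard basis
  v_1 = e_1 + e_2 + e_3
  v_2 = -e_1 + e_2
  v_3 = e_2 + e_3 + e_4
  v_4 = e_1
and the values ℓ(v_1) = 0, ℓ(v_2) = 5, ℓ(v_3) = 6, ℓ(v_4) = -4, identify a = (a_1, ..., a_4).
a = (-4, 1, 3, 2)

Write a = (a_1, ..., a_4) in the standard basis. For each basis vector v_i, ℓ(v_i) = <v_i, a> is a linear equation in the a_j's. Collect the n equations into a matrix system V a = ℓ, where row i of V is v_i (expressed in the standard basis). Since V is invertible (lower-triangular with 1s on the diagonal, up to permutation), solve by back-substitution:
  V =
[[1, 1, 1, 0],
 [-1, 1, 0, 0],
 [0, 1, 1, 1],
 [1, 0, 0, 0]]
  V a = (0, 5, 6, -4)
Solving gives a = (-4, 1, 3, 2).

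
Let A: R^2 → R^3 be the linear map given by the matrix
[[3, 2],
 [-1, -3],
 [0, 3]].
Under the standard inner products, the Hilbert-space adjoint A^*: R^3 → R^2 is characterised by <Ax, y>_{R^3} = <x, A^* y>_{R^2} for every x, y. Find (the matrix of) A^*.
A^* = A^T =
[[3, -1, 0],
 [2, -3, 3]]

For real matrices with standard dot products, the defining identity <Ax, y> = <x, A^* y> gives (Ax)^T y = x^T (A^*) y, i.e. x^T A^T y = x^T (A^*) y. Since this holds for all x, y, we must have A^* = A^T. Therefore
A^* =
[[3, -1, 0],
 [2, -3, 3]].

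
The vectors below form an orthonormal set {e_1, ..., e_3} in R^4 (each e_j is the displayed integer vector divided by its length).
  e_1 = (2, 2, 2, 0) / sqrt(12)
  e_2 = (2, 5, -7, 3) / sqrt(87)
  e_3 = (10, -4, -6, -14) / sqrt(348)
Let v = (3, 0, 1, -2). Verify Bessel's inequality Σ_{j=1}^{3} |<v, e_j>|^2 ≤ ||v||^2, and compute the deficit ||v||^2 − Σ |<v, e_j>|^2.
Σ |<v, e_j>|^2 = 41/3; ||v||^2 = 14; deficit = 1/3

Write each e_j = u_j / sqrt(<u_j, u_j>) where u_j is the displayed integer vector. Then <v, e_j> = <v, u_j> / sqrt(<u_j, u_j>), so |<v, e_j>|^2 = <v, u_j>^2 / <u_j, u_j>.
Coefficients: <v, e_1> = 8/sqrt(12), <v, e_2> = -7/sqrt(87), <v, e_3> = 52/sqrt(348).
Square and sum: Σ |<v, e_j>|^2 = 41/3.
Compute ||v||^2 = v·v = 14.
Deficit = 14 − 41/3 = 1/3 ≥ 0, confirming Bessel's inequality. (The deficit equals ||v − Σ <v,e_j> e_j||^2, the squared distance from v to span{e_j}.)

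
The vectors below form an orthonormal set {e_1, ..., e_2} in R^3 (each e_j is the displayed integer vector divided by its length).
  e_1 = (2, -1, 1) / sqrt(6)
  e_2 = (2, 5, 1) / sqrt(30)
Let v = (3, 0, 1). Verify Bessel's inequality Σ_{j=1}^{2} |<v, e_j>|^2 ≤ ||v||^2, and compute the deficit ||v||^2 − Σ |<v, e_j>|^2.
Σ |<v, e_j>|^2 = 49/5; ||v||^2 = 10; deficit = 1/5

Write each e_j = u_j / sqrt(<u_j, u_j>) where u_j is the displayed integer vector. Then <v, e_j> = <v, u_j> / sqrt(<u_j, u_j>), so |<v, e_j>|^2 = <v, u_j>^2 / <u_j, u_j>.
Coefficients: <v, e_1> = 7/sqrt(6), <v, e_2> = 7/sqrt(30).
Square and sum: Σ |<v, e_j>|^2 = 49/5.
Compute ||v||^2 = v·v = 10.
Deficit = 10 − 49/5 = 1/5 ≥ 0, confirming Bessel's inequality. (The deficit equals ||v − Σ <v,e_j> e_j||^2, the squared distance from v to span{e_j}.)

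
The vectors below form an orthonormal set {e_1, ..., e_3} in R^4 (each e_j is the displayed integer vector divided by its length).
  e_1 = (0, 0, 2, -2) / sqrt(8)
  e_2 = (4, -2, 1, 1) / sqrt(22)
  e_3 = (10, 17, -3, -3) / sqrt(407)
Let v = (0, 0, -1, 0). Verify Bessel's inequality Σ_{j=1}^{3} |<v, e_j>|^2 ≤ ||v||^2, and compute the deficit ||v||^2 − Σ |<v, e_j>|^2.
Σ |<v, e_j>|^2 = 21/37; ||v||^2 = 1; deficit = 16/37

Write each e_j = u_j / sqrt(<u_j, u_j>) where u_j is the displayed integer vector. Then <v, e_j> = <v, u_j> / sqrt(<u_j, u_j>), so |<v, e_j>|^2 = <v, u_j>^2 / <u_j, u_j>.
Coefficients: <v, e_1> = -2/sqrt(8), <v, e_2> = -1/sqrt(22), <v, e_3> = 3/sqrt(407).
Square and sum: Σ |<v, e_j>|^2 = 21/37.
Compute ||v||^2 = v·v = 1.
Deficit = 1 − 21/37 = 16/37 ≥ 0, confirming Bessel's inequality. (The deficit equals ||v − Σ <v,e_j> e_j||^2, the squared distance from v to span{e_j}.)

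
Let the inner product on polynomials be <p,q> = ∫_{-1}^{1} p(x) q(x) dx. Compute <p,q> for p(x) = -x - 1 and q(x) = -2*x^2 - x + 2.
<p,q> = -2

Expand the product: p(x)·q(x) = 2*x^3 + 3*x^2 - x - 2.
∫_{-1}^{1} of each monomial x^k gives [2/(k+1) if k even, 0 if k odd]. Integrating term-by-term (or equivalently evaluating the antiderivative F(x) = x^4/2 + x^3 - x^2/2 - 2*x at the endpoints):
  F(1) − F(−1) = -1 − (1) = -2.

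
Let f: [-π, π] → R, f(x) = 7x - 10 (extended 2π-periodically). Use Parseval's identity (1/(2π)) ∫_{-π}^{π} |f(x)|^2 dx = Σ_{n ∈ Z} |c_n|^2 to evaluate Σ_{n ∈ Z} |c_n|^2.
Σ |c_n|^2 = 49π^2/3 + 100

Expand and integrate term by term over [-π, π]:
  ∫ (7x)^2 dx = 49·(2π^3/3); ∫ 2·7·(-10)·x dx = 0 (odd integrand); ∫ (-10)^2 dx = 100·2π.
So (1/(2π)) ∫_{-π}^{π} (7x - 10)^2 dx = 49π^2/3 + 100 = 49π^2/3 + 100.
Parseval ⇒ Σ |c_n|^2 = 49π^2/3 + 100.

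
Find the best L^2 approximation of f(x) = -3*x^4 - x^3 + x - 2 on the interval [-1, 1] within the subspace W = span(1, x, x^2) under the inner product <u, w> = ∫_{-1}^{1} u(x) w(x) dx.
g(x) = -18*x^2/7 + 2*x/5 - 61/35

The best approximation g ∈ W is the orthogonal projection of f onto W. Writing g = a_0 + a_1 x + a_2 x^2, the coefficients solve the normal equations G · a = b where
  G_{ij} = <φ_i, φ_j> and b_i = <f, φ_i>, with φ_0 = 1, φ_1 = x, φ_2 = x^2.
G =
  [2, 0, 2/3]
  [0, 2/3, 0]
  [2/3, 0, 2/5],
b = (-26/5, 4/15, -46/21).
Solving gives a_0 = -61/35, a_1 = 2/5, a_2 = -18/7, so
  g(x) = -18*x^2/7 + 2*x/5 - 61/35.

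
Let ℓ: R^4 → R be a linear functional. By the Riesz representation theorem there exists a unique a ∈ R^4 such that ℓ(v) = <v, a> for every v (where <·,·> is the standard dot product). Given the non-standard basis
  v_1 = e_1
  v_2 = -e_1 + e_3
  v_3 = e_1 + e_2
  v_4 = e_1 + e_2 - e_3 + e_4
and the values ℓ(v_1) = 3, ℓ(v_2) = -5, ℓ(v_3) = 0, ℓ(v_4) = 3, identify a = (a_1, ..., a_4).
a = (3, -3, -2, 1)

Write a = (a_1, ..., a_4) in the standard basis. For each basis vector v_i, ℓ(v_i) = <v_i, a> is a linear equation in the a_j's. Collect the n equations into a matrix system V a = ℓ, where row i of V is v_i (expressed in the standard basis). Since V is invertible (lower-triangular with 1s on the diagonal, up to permutation), solve by back-substitution:
  V =
[[1, 0, 0, 0],
 [-1, 0, 1, 0],
 [1, 1, 0, 0],
 [1, 1, -1, 1]]
  V a = (3, -5, 0, 3)
Solving gives a = (3, -3, -2, 1).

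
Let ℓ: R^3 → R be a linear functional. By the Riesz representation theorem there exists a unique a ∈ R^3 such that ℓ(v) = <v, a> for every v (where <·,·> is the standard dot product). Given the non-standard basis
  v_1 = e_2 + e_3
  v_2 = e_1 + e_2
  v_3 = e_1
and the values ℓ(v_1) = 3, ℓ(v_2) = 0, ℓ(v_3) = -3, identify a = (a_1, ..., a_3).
a = (-3, 3, 0)

Write a = (a_1, ..., a_3) in the standard basis. For each basis vector v_i, ℓ(v_i) = <v_i, a> is a linear equation in the a_j's. Collect the n equations into a matrix system V a = ℓ, where row i of V is v_i (expressed in the standard basis). Since V is invertible (lower-triangular with 1s on the diagonal, up to permutation), solve by back-substitution:
  V =
[[0, 1, 1],
 [1, 1, 0],
 [1, 0, 0]]
  V a = (3, 0, -3)
Solving gives a = (-3, 3, 0).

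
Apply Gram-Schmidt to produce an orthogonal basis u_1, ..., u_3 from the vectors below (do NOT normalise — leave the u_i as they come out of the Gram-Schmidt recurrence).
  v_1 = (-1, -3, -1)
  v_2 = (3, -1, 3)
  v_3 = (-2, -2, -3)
Orthogonal basis:
  u_1 = (-1, -3, -1)
  u_2 = (30/11, -20/11, 30/11)
  u_3 = (1/2, 0, -1/2)

Apply the Gram-Schmidt recurrence
  u_1 = v_1
  u_i = v_i − Σ_{j<i} ((v_i · u_j) / (u_j · u_j)) · u_j.

Step by step this gives:
  u_1 = (-1, -3, -1)
  u_2 = (30/11, -20/11, 30/11)
  u_3 = (1/2, 0, -1/2)

Orthogonality check:
  u_2 · u_1 = 0 (should be 0)
  u_3 · u_1 = 0 (should be 0)
  u_3 · u_2 = 0 (should be 0)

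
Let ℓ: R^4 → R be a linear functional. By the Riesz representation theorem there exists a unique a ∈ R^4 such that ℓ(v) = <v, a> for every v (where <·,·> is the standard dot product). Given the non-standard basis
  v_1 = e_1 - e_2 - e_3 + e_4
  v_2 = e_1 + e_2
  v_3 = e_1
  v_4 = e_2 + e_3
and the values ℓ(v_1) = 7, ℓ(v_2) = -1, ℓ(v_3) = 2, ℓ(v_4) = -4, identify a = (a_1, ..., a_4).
a = (2, -3, -1, 1)

Write a = (a_1, ..., a_4) in the standard basis. For each basis vector v_i, ℓ(v_i) = <v_i, a> is a linear equation in the a_j's. Collect the n equations into a matrix system V a = ℓ, where row i of V is v_i (expressed in the standard basis). Since V is invertible (lower-triangular with 1s on the diagonal, up to permutation), solve by back-substitution:
  V =
[[1, -1, -1, 1],
 [1, 1, 0, 0],
 [1, 0, 0, 0],
 [0, 1, 1, 0]]
  V a = (7, -1, 2, -4)
Solving gives a = (2, -3, -1, 1).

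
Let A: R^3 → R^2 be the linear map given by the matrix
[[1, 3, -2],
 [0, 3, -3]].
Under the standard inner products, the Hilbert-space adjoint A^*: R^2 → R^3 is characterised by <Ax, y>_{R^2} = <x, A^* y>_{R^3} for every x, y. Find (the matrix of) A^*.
A^* = A^T =
[[1, 0],
 [3, 3],
 [-2, -3]]

For real matrices with standard dot products, the defining identity <Ax, y> = <x, A^* y> gives (Ax)^T y = x^T (A^*) y, i.e. x^T A^T y = x^T (A^*) y. Since this holds for all x, y, we must have A^* = A^T. Therefore
A^* =
[[1, 0],
 [3, 3],
 [-2, -3]].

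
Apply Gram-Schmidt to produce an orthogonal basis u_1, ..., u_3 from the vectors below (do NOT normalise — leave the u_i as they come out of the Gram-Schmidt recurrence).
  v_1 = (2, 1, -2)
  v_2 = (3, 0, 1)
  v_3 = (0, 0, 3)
Orthogonal basis:
  u_1 = (2, 1, -2)
  u_2 = (19/9, -4/9, 17/9)
  u_3 = (-9/74, 36/37, 27/74)

Apply the Gram-Schmidt recurrence
  u_1 = v_1
  u_i = v_i − Σ_{j<i} ((v_i · u_j) / (u_j · u_j)) · u_j.

Step by step this gives:
  u_1 = (2, 1, -2)
  u_2 = (19/9, -4/9, 17/9)
  u_3 = (-9/74, 36/37, 27/74)

Orthogonality check:
  u_2 · u_1 = 0 (should be 0)
  u_3 · u_1 = 0 (should be 0)
  u_3 · u_2 = 0 (should be 0)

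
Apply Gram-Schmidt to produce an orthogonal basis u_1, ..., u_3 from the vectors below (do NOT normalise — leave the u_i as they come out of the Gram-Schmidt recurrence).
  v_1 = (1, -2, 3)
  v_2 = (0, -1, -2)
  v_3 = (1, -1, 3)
Orthogonal basis:
  u_1 = (1, -2, 3)
  u_2 = (2/7, -11/7, -8/7)
  u_3 = (7/27, 2/27, -1/27)

Apply the Gram-Schmidt recurrence
  u_1 = v_1
  u_i = v_i − Σ_{j<i} ((v_i · u_j) / (u_j · u_j)) · u_j.

Step by step this gives:
  u_1 = (1, -2, 3)
  u_2 = (2/7, -11/7, -8/7)
  u_3 = (7/27, 2/27, -1/27)

Orthogonality check:
  u_2 · u_1 = 0 (should be 0)
  u_3 · u_1 = 0 (should be 0)
  u_3 · u_2 = 0 (should be 0)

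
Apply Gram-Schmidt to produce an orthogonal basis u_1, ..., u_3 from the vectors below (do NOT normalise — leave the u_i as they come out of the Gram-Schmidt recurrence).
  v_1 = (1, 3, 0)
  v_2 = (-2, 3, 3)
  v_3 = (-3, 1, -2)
Orthogonal basis:
  u_1 = (1, 3, 0)
  u_2 = (-27/10, 9/10, 3)
  u_3 = (-48/19, 16/19, -48/19)

Apply the Gram-Schmidt recurrence
  u_1 = v_1
  u_i = v_i − Σ_{j<i} ((v_i · u_j) / (u_j · u_j)) · u_j.

Step by step this gives:
  u_1 = (1, 3, 0)
  u_2 = (-27/10, 9/10, 3)
  u_3 = (-48/19, 16/19, -48/19)

Orthogonality check:
  u_2 · u_1 = 0 (should be 0)
  u_3 · u_1 = 0 (should be 0)
  u_3 · u_2 = 0 (should be 0)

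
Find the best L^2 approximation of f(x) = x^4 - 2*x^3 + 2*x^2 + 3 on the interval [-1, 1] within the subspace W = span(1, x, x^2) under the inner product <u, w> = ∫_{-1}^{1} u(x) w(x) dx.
g(x) = 20*x^2/7 - 6*x/5 + 102/35

The best approximation g ∈ W is the orthogonal projection of f onto W. Writing g = a_0 + a_1 x + a_2 x^2, the coefficients solve the normal equations G · a = b where
  G_{ij} = <φ_i, φ_j> and b_i = <f, φ_i>, with φ_0 = 1, φ_1 = x, φ_2 = x^2.
G =
  [2, 0, 2/3]
  [0, 2/3, 0]
  [2/3, 0, 2/5],
b = (116/15, -4/5, 108/35).
Solving gives a_0 = 102/35, a_1 = -6/5, a_2 = 20/7, so
  g(x) = 20*x^2/7 - 6*x/5 + 102/35.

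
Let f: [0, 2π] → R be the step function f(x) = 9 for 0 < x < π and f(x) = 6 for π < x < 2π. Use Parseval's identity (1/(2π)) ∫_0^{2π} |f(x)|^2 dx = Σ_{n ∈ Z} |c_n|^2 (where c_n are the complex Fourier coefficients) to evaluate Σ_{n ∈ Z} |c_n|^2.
Σ |c_n|^2 = 117/2

Parseval equates the L^2 energy of f (normalised by 1/(2π)) with the ℓ^2 sum of its Fourier coefficients: (1/(2π)) ∫_0^{2π} |f|^2 = Σ |c_n|^2.
Compute the left side: (1/(2π)) [∫_0^π 9^2 dx + ∫_π^{2π} 6^2 dx] = (1/(2π)) · (81π + 36π) = (81 + 36)/2 = 117/2.
So Σ_{n ∈ Z} |c_n|^2 = 117/2.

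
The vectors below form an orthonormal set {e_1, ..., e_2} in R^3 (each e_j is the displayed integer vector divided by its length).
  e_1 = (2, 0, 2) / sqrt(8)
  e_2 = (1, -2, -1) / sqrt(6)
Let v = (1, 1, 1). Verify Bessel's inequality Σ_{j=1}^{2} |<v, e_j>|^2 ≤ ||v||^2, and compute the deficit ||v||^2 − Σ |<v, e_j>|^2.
Σ |<v, e_j>|^2 = 8/3; ||v||^2 = 3; deficit = 1/3

Write each e_j = u_j / sqrt(<u_j, u_j>) where u_j is the displayed integer vector. Then <v, e_j> = <v, u_j> / sqrt(<u_j, u_j>), so |<v, e_j>|^2 = <v, u_j>^2 / <u_j, u_j>.
Coefficients: <v, e_1> = 4/sqrt(8), <v, e_2> = -2/sqrt(6).
Square and sum: Σ |<v, e_j>|^2 = 8/3.
Compute ||v||^2 = v·v = 3.
Deficit = 3 − 8/3 = 1/3 ≥ 0, confirming Bessel's inequality. (The deficit equals ||v − Σ <v,e_j> e_j||^2, the squared distance from v to span{e_j}.)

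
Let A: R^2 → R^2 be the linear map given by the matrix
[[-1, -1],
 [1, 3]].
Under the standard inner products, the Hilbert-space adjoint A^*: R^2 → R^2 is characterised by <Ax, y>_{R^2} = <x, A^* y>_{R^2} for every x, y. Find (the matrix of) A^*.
A^* = A^T =
[[-1, 1],
 [-1, 3]]

For real matrices with standard dot products, the defining identity <Ax, y> = <x, A^* y> gives (Ax)^T y = x^T (A^*) y, i.e. x^T A^T y = x^T (A^*) y. Since this holds for all x, y, we must have A^* = A^T. Therefore
A^* =
[[-1, 1],
 [-1, 3]].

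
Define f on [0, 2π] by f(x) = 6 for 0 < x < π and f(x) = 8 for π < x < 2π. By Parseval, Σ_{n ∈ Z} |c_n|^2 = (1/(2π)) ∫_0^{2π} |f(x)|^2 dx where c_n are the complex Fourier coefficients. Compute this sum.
Σ |c_n|^2 = 50

Parseval equates the L^2 energy of f (normalised by 1/(2π)) with the ℓ^2 sum of its Fourier coefficients: (1/(2π)) ∫_0^{2π} |f|^2 = Σ |c_n|^2.
Compute the left side: (1/(2π)) [∫_0^π 6^2 dx + ∫_π^{2π} 8^2 dx] = (1/(2π)) · (36π + 64π) = (36 + 64)/2 = 50.
So Σ_{n ∈ Z} |c_n|^2 = 50.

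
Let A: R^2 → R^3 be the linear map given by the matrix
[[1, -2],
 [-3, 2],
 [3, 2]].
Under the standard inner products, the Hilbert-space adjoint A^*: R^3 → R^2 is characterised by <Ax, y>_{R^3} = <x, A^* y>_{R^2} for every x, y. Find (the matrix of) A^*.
A^* = A^T =
[[1, -3, 3],
 [-2, 2, 2]]

For real matrices with standard dot products, the defining identity <Ax, y> = <x, A^* y> gives (Ax)^T y = x^T (A^*) y, i.e. x^T A^T y = x^T (A^*) y. Since this holds for all x, y, we must have A^* = A^T. Therefore
A^* =
[[1, -3, 3],
 [-2, 2, 2]].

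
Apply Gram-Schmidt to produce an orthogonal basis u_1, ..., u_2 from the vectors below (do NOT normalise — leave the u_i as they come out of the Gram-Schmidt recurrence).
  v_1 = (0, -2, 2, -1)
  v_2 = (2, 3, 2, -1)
Orthogonal basis:
  u_1 = (0, -2, 2, -1)
  u_2 = (2, 25/9, 20/9, -10/9)

Apply the Gram-Schmidt recurrence
  u_1 = v_1
  u_i = v_i − Σ_{j<i} ((v_i · u_j) / (u_j · u_j)) · u_j.

Step by step this gives:
  u_1 = (0, -2, 2, -1)
  u_2 = (2, 25/9, 20/9, -10/9)

Orthogonality check:
  u_2 · u_1 = 0 (should be 0)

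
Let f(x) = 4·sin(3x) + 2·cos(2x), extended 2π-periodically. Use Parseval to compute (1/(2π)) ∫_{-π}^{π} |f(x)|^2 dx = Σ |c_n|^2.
Σ |c_n|^2 = 10

Expand |f|^2 and use orthogonality of {sin(nx), cos(mx)} on [-π, π]:
  ∫_{-π}^{π} sin(nx)^2 dx = π, ∫ cos(mx)^2 dx = π, and cross terms integrate to 0.
So ∫_{-π}^{π} f(x)^2 dx = 4^2 · π + 2^2 · π = (16 + 4)π.
Divide by 2π: (16 + 4)/2 = 10.
By Parseval, this equals Σ |c_n|^2.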